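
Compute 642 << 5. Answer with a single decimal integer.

20544

642 = 000001010000010
shift left by 5 → 101000001000000 = 20544
(equivalently, 642 × 2^5 = 642 × 32)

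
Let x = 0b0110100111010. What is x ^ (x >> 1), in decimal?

2983

x = 110100111010 = 3386
x>>1 = 011010011101
XOR  = 101110100111 = 2983
(x ^ (x >> 1) gives the standard binary-reflected Gray code of x.)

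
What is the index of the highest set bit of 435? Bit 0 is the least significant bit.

8

435 = 110110011
The topmost 1 is at position 8 (since 2^8 = 256 ≤ 435 < 512).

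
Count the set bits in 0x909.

0x909 = 100100001001
Count the 1s: 1 + 1 + 1 + 1 = 4

4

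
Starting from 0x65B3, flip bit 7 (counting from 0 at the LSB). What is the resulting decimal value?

25907

x = 110010110110011
bit 7 is currently 1; toggle it via x ^ (1 << 7) = x ^ 128
→ 110010100110011 = 25907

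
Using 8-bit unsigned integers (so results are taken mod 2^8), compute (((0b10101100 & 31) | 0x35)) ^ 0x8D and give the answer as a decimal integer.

176

0b10101100 = 10101100
31 = 00011111
→ & → 00001100 = 12
0x35 = 00110101
→ | → 00111101 = 61
0x8D = 10001101
→ ^ → 10110000 = 176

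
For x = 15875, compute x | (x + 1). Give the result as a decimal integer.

15879

x = 11111000000011 = 15875
x + 1 = 11111000000100
OR    = 11111000000111 = 15879
(x | (x + 1) sets the lowest cleared bit.)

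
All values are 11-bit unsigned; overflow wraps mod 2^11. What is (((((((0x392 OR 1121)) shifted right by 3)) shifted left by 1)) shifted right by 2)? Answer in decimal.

127

0x392 = 01110010010
1121 = 10001100001
→ OR → 11111110011 = 2035
→ shifted right by 3 → 00011111110 = 254
→ shifted left by 1 (mod 2^11) → 00111111100 = 508
→ shifted right by 2 → 00001111111 = 127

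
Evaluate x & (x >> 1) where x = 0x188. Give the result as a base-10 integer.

x = 110001000 = 392
x>>1 = 011000100
AND  = 010000000 = 128
(x & (x >> 1) has a 1 wherever x has two consecutive 1 bits.)

128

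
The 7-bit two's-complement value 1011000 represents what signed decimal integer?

-40

pattern = 1011000 (MSB is 1 ⇒ negative)
Invert: 0100111, add 1 → 0101000 = 40, so the value is -40.
(Equivalently: 88 - 2^7 = 88 - 128 = -40.)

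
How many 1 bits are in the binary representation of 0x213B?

7

0x213B = 10000100111011
Count the 1s: 1 + 1 + 1 + 1 + 1 + 1 + 1 = 7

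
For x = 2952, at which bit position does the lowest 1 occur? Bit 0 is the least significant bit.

2952 = 101110001000
Trailing zeros: 3, so the lowest set bit is bit 3 (value 8).

3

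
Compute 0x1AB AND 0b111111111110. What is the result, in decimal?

0x1AB = 000110101011
b = 111111111110
AND → 000110101010 = 426

426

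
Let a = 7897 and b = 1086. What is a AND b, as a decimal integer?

7897 = 1111011011001
1086 = 0010000111110
AND → 0010000011000 = 1048

1048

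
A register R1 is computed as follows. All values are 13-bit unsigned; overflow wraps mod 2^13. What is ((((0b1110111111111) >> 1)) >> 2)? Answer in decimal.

959

0b1110111111111 = 1110111111111
→ >> 1 → 0111011111111 = 3839
→ >> 2 → 0001110111111 = 959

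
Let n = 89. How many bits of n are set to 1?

89 = 1011001
Count the 1s: 1 + 1 + 1 + 1 = 4

4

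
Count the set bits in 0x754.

0x754 = 11101010100
Count the 1s: 1 + 1 + 1 + 1 + 1 + 1 = 6

6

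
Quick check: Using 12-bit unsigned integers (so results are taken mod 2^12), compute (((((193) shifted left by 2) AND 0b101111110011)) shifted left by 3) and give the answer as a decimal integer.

2048

193 = 000011000001
→ shifted left by 2 (mod 2^12) → 001100000100 = 772
0b101111110011 = 101111110011
→ AND → 001100000000 = 768
→ shifted left by 3 (mod 2^12) → 100000000000 = 2048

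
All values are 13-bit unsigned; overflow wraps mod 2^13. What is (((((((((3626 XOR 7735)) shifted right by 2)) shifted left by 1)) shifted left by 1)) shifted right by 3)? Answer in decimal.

515

3626 = 0111000101010
7735 = 1111000110111
→ XOR → 1000000011101 = 4125
→ shifted right by 2 → 0010000000111 = 1031
→ shifted left by 1 (mod 2^13) → 0100000001110 = 2062
→ shifted left by 1 (mod 2^13) → 1000000011100 = 4124
→ shifted right by 3 → 0001000000011 = 515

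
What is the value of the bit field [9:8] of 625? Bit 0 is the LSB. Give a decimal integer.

v = 01001110001
Shift right by 8: 010
Mask low 2 bits: 10 = 2

2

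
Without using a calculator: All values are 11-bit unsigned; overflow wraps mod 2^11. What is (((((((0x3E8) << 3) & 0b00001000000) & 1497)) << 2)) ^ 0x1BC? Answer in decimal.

188

0x3E8 = 01111101000
→ << 3 (mod 2^11) → 11101000000 = 1856
0b00001000000 = 00001000000
→ & → 00001000000 = 64
1497 = 10111011001
→ & → 00001000000 = 64
→ << 2 (mod 2^11) → 00100000000 = 256
0x1BC = 00110111100
→ ^ → 00010111100 = 188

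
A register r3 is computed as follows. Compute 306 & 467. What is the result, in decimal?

306 = 100110010
467 = 111010011
AND → 100010010 = 274

274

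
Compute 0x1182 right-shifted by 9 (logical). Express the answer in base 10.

0x1182 = 1000110000010
shift right by 9 → 0000000001000 = 8
(equivalently, floor(4482 / 512))

8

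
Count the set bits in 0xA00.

0xA00 = 101000000000
Count the 1s: 1 + 1 = 2

2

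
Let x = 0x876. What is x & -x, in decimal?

2

x = 100001110110 = 2166
-x (two's complement) = …011110001010
AND   = 000000000010 = 2
(x & -x isolates the lowest set bit of x.)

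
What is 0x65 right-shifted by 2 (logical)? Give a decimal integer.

0x65 = 1100101
shift right by 2 → 0011001 = 25
(equivalently, floor(101 / 4))

25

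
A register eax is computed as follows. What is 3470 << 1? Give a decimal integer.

6940

3470 = 0110110001110
shift left by 1 → 1101100011100 = 6940
(equivalently, 3470 × 2^1 = 3470 × 2)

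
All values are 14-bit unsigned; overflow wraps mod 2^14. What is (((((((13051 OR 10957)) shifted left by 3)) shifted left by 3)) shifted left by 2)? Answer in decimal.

13051 = 11001011111011
10957 = 10101011001101
→ OR → 11101011111111 = 15103
→ shifted left by 3 (mod 2^14) → 01011111111000 = 6136
→ shifted left by 3 (mod 2^14) → 11111111000000 = 16320
→ shifted left by 2 (mod 2^14) → 11111100000000 = 16128

16128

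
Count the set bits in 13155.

13155 = 11001101100011
Count the 1s: 1 + 1 + 1 + 1 + 1 + 1 + 1 + 1 = 8

8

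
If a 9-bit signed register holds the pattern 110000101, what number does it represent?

pattern = 110000101 (MSB is 1 ⇒ negative)
Invert: 001111010, add 1 → 001111011 = 123, so the value is -123.
(Equivalently: 389 - 2^9 = 389 - 512 = -123.)

-123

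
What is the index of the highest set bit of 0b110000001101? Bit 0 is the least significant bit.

11

0b110000001101 = 110000001101
The topmost 1 is at position 11 (since 2^11 = 2048 ≤ 3085 < 4096).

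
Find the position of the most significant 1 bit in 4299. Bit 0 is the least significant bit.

12

4299 = 1000011001011
The topmost 1 is at position 12 (since 2^12 = 4096 ≤ 4299 < 8192).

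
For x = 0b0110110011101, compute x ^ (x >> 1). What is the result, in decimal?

2899

x = 110110011101 = 3485
x>>1 = 011011001110
XOR  = 101101010011 = 2899
(x ^ (x >> 1) gives the standard binary-reflected Gray code of x.)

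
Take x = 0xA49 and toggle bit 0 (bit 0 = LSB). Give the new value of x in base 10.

2632

x = 101001001001
bit 0 is currently 1; toggle it via x ^ (1 << 0) = x ^ 1
→ 101001001000 = 2632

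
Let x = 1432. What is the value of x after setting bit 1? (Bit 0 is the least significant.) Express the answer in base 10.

x = 010110011000
bit 1 is currently 0; set it via x | (1 << 1) = x | 2
→ 010110011010 = 1434

1434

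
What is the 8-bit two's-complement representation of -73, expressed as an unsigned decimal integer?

183

73 in 8 bits: 01001001
Invert: 10110110
Add 1:  10110111 = 183
(Check: 2^8 - 73 = 256 - 73 = 183.)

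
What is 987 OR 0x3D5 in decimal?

987 = 1111011011
0x3D5 = 1111010101
 OR → 1111011111 = 991

991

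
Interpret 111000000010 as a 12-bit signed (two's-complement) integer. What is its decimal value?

-510

pattern = 111000000010 (MSB is 1 ⇒ negative)
Invert: 000111111101, add 1 → 000111111110 = 510, so the value is -510.
(Equivalently: 3586 - 2^12 = 3586 - 4096 = -510.)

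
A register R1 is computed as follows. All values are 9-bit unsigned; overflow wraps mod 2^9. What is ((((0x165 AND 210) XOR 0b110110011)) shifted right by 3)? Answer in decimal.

0x165 = 101100101
210 = 011010010
→ AND → 001000000 = 64
0b110110011 = 110110011
→ XOR → 111110011 = 499
→ shifted right by 3 → 000111110 = 62

62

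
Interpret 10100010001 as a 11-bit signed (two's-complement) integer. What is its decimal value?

-751

pattern = 10100010001 (MSB is 1 ⇒ negative)
Invert: 01011101110, add 1 → 01011101111 = 751, so the value is -751.
(Equivalently: 1297 - 2^11 = 1297 - 2048 = -751.)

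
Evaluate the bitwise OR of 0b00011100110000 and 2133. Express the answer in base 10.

3957

a = 011100110000
2133 = 100001010101
 OR → 111101110101 = 3957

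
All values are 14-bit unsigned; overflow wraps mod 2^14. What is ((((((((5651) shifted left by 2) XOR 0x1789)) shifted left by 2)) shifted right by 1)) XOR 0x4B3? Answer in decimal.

6969

5651 = 01011000010011
→ shifted left by 2 (mod 2^14) → 01100001001100 = 6220
0x1789 = 01011110001001
→ XOR → 00111111000101 = 4037
→ shifted left by 2 (mod 2^14) → 11111100010100 = 16148
→ shifted right by 1 → 01111110001010 = 8074
0x4B3 = 00010010110011
→ XOR → 01101100111001 = 6969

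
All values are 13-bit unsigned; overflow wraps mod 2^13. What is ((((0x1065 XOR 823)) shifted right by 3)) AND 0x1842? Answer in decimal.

0x1065 = 1000001100101
823 = 0001100110111
→ XOR → 1001101010010 = 4946
→ shifted right by 3 → 0001001101010 = 618
0x1842 = 1100001000010
→ AND → 0000001000010 = 66

66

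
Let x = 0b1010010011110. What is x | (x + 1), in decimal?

5279

x = 1010010011110 = 5278
x + 1 = 1010010011111
OR    = 1010010011111 = 5279
(x | (x + 1) sets the lowest cleared bit.)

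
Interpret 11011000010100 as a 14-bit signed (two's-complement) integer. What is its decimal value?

pattern = 11011000010100 (MSB is 1 ⇒ negative)
Invert: 00100111101011, add 1 → 00100111101100 = 2540, so the value is -2540.
(Equivalently: 13844 - 2^14 = 13844 - 16384 = -2540.)

-2540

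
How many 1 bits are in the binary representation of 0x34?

3

0x34 = 110100
Count the 1s: 1 + 1 + 1 = 3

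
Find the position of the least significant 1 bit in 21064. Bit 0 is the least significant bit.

21064 = 101001001001000
Trailing zeros: 3, so the lowest set bit is bit 3 (value 8).

3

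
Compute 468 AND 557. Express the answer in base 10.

4

468 = 0111010100
557 = 1000101101
AND → 0000000100 = 4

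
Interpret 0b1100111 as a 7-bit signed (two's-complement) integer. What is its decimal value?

pattern = 1100111 (MSB is 1 ⇒ negative)
Invert: 0011000, add 1 → 0011001 = 25, so the value is -25.
(Equivalently: 103 - 2^7 = 103 - 128 = -25.)

-25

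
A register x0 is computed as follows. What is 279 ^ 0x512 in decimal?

1029

279 = 00100010111
0x512 = 10100010010
XOR → 10000000101 = 1029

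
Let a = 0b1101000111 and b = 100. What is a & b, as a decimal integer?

a = 1101000111
100 = 0001100100
AND → 0001000100 = 68

68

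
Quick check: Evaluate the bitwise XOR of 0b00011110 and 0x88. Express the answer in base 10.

a = 00011110
0x88 = 10001000
XOR → 10010110 = 150

150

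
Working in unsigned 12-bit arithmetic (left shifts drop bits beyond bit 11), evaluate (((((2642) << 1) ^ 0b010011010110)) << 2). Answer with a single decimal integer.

456

2642 = 101001010010
→ << 1 (mod 2^12) → 010010100100 = 1188
0b010011010110 = 010011010110
→ ^ → 000001110010 = 114
→ << 2 (mod 2^12) → 000111001000 = 456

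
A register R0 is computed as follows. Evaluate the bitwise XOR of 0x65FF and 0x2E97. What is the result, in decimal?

19304

0x65FF = 110010111111111
0x2E97 = 010111010010111
XOR → 100101101101000 = 19304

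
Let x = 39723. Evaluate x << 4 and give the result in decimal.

39723 = 00001001101100101011
shift left by 4 → 10011011001010110000 = 635568
(equivalently, 39723 × 2^4 = 39723 × 16)

635568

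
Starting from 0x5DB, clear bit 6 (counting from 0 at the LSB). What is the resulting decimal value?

x = 10111011011
bit 6 is currently 1; clear it via x & ~(1 << 6) = x & ~64
→ 10110011011 = 1435

1435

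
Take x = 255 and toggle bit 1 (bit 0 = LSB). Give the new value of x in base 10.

x = 00000011111111
bit 1 is currently 1; toggle it via x ^ (1 << 1) = x ^ 2
→ 00000011111101 = 253

253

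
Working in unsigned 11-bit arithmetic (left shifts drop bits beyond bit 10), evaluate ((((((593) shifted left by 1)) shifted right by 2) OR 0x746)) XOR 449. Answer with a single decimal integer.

1711

593 = 01001010001
→ shifted left by 1 (mod 2^11) → 10010100010 = 1186
→ shifted right by 2 → 00100101000 = 296
0x746 = 11101000110
→ OR → 11101101110 = 1902
449 = 00111000001
→ XOR → 11010101111 = 1711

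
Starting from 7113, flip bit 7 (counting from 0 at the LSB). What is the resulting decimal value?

6985

x = 1101111001001
bit 7 is currently 1; toggle it via x ^ (1 << 7) = x ^ 128
→ 1101101001001 = 6985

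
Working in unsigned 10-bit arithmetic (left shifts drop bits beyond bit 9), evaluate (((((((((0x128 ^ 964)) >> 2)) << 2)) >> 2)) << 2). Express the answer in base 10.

0x128 = 0100101000
964 = 1111000100
→ ^ → 1011101100 = 748
→ >> 2 → 0010111011 = 187
→ << 2 (mod 2^10) → 1011101100 = 748
→ >> 2 → 0010111011 = 187
→ << 2 (mod 2^10) → 1011101100 = 748

748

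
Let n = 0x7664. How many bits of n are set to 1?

0x7664 = 111011001100100
Count the 1s: 1 + 1 + 1 + 1 + 1 + 1 + 1 + 1 = 8

8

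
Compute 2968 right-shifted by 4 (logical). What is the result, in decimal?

2968 = 101110011000
shift right by 4 → 000010111001 = 185
(equivalently, floor(2968 / 16))

185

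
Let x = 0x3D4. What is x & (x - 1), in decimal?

x = 1111010100 = 980
x - 1 = 1111010011
AND   = 1111010000 = 976
(x & (x - 1) clears the lowest set bit of x.)

976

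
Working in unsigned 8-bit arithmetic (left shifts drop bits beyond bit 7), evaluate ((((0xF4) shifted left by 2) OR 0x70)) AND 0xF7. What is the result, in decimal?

240

0xF4 = 11110100
→ shifted left by 2 (mod 2^8) → 11010000 = 208
0x70 = 01110000
→ OR → 11110000 = 240
0xF7 = 11110111
→ AND → 11110000 = 240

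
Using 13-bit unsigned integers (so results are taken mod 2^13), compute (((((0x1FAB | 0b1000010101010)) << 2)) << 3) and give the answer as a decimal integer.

0x1FAB = 1111110101011
0b1000010101010 = 1000010101010
→ | → 1111110101011 = 8107
→ << 2 (mod 2^13) → 1111010101100 = 7852
→ << 3 (mod 2^13) → 1010101100000 = 5472

5472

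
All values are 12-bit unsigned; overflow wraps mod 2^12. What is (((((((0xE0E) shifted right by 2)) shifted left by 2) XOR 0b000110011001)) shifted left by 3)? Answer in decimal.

3240

0xE0E = 111000001110
→ shifted right by 2 → 001110000011 = 899
→ shifted left by 2 (mod 2^12) → 111000001100 = 3596
0b000110011001 = 000110011001
→ XOR → 111110010101 = 3989
→ shifted left by 3 (mod 2^12) → 110010101000 = 3240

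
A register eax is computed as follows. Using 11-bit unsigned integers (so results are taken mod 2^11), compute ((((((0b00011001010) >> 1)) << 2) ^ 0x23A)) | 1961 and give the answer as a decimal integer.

0b00011001010 = 00011001010
→ >> 1 → 00001100101 = 101
→ << 2 (mod 2^11) → 00110010100 = 404
0x23A = 01000111010
→ ^ → 01110101110 = 942
1961 = 11110101001
→ | → 11110101111 = 1967

1967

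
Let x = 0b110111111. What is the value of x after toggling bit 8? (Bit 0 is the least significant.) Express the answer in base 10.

191

x = 110111111
bit 8 is currently 1; toggle it via x ^ (1 << 8) = x ^ 256
→ 010111111 = 191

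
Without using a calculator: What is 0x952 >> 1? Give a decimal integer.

0x952 = 100101010010
shift right by 1 → 010010101001 = 1193
(equivalently, floor(2386 / 2))

1193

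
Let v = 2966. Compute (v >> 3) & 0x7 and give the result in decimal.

v = 0101110010110
Shift right by 3: 0101110010
Mask low 3 bits: 010 = 2

2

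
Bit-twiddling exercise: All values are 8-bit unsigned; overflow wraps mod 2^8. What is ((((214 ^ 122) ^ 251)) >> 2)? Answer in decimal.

214 = 11010110
122 = 01111010
→ ^ → 10101100 = 172
251 = 11111011
→ ^ → 01010111 = 87
→ >> 2 → 00010101 = 21

21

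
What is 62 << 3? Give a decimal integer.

62 = 000111110
shift left by 3 → 111110000 = 496
(equivalently, 62 × 2^3 = 62 × 8)

496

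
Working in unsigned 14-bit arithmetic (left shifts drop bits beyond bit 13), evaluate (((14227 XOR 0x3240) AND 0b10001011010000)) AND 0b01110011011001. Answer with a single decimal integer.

208

14227 = 11011110010011
0x3240 = 11001001000000
→ XOR → 00010111010011 = 1491
0b10001011010000 = 10001011010000
→ AND → 00000011010000 = 208
0b01110011011001 = 01110011011001
→ AND → 00000011010000 = 208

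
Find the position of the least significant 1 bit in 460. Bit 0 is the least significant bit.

460 = 111001100
Trailing zeros: 2, so the lowest set bit is bit 2 (value 4).

2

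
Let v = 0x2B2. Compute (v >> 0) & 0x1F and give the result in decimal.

v = 01010110010
Shift right by 0: 01010110010
Mask low 5 bits: 10010 = 18

18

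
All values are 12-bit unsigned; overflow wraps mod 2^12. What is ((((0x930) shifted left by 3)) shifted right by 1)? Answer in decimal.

0x930 = 100100110000
→ shifted left by 3 (mod 2^12) → 100110000000 = 2432
→ shifted right by 1 → 010011000000 = 1216

1216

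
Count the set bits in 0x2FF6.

0x2FF6 = 10111111110110
Count the 1s: 1 + 1 + 1 + 1 + 1 + 1 + 1 + 1 + 1 + 1 + 1 = 11

11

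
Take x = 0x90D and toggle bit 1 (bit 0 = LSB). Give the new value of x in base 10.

x = 100100001101
bit 1 is currently 0; toggle it via x ^ (1 << 1) = x ^ 2
→ 100100001111 = 2319

2319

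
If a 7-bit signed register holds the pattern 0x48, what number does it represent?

pattern = 1001000 (MSB is 1 ⇒ negative)
Invert: 0110111, add 1 → 0111000 = 56, so the value is -56.
(Equivalently: 72 - 2^7 = 72 - 128 = -56.)

-56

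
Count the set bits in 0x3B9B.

10

0x3B9B = 11101110011011
Count the 1s: 1 + 1 + 1 + 1 + 1 + 1 + 1 + 1 + 1 + 1 = 10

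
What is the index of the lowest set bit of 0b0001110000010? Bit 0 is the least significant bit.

0b0001110000010 = 1110000010
Trailing zeros: 1, so the lowest set bit is bit 1 (value 2).

1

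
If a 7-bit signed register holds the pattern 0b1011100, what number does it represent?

-36

pattern = 1011100 (MSB is 1 ⇒ negative)
Invert: 0100011, add 1 → 0100100 = 36, so the value is -36.
(Equivalently: 92 - 2^7 = 92 - 128 = -36.)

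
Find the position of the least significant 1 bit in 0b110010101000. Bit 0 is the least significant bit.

0b110010101000 = 110010101000
Trailing zeros: 3, so the lowest set bit is bit 3 (value 8).

3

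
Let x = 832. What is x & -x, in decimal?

64

x = 1101000000 = 832
-x (two's complement) = …0011000000
AND   = 0001000000 = 64
(x & -x isolates the lowest set bit of x.)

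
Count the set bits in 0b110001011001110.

n = 110001011001110
Count the 1s: 1 + 1 + 1 + 1 + 1 + 1 + 1 + 1 = 8

8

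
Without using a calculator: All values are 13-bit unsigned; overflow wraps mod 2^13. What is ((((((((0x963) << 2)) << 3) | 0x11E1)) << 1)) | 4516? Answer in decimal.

7142

0x963 = 0100101100011
→ << 2 (mod 2^13) → 0010110001100 = 1420
→ << 3 (mod 2^13) → 0110001100000 = 3168
0x11E1 = 1000111100001
→ | → 1110111100001 = 7649
→ << 1 (mod 2^13) → 1101111000010 = 7106
4516 = 1000110100100
→ | → 1101111100110 = 7142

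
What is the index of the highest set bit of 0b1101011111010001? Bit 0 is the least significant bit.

15

0b1101011111010001 = 1101011111010001
The topmost 1 is at position 15 (since 2^15 = 32768 ≤ 55249 < 65536).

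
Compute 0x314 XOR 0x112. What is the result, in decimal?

0x314 = 1100010100
0x112 = 0100010010
XOR → 1000000110 = 518

518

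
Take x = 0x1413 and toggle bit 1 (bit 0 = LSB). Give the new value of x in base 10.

x = 1010000010011
bit 1 is currently 1; toggle it via x ^ (1 << 1) = x ^ 2
→ 1010000010001 = 5137

5137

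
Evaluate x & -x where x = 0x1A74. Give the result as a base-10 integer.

x = 1101001110100 = 6772
-x (two's complement) = …0010110001100
AND   = 0000000000100 = 4
(x & -x isolates the lowest set bit of x.)

4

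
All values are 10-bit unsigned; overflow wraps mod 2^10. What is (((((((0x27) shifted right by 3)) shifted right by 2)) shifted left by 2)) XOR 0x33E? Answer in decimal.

0x27 = 0000100111
→ shifted right by 3 → 0000000100 = 4
→ shifted right by 2 → 0000000001 = 1
→ shifted left by 2 (mod 2^10) → 0000000100 = 4
0x33E = 1100111110
→ XOR → 1100111010 = 826

826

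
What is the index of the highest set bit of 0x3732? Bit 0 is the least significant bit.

13

0x3732 = 11011100110010
The topmost 1 is at position 13 (since 2^13 = 8192 ≤ 14130 < 16384).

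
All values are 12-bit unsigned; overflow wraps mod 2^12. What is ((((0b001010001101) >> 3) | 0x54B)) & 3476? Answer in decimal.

1296

0b001010001101 = 001010001101
→ >> 3 → 000001010001 = 81
0x54B = 010101001011
→ | → 010101011011 = 1371
3476 = 110110010100
→ & → 010100010000 = 1296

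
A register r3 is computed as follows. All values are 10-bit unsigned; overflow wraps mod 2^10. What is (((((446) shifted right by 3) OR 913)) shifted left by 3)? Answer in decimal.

440

446 = 0110111110
→ shifted right by 3 → 0000110111 = 55
913 = 1110010001
→ OR → 1110110111 = 951
→ shifted left by 3 (mod 2^10) → 0110111000 = 440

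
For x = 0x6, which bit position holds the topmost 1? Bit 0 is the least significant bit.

2

0x6 = 110
The topmost 1 is at position 2 (since 2^2 = 4 ≤ 6 < 8).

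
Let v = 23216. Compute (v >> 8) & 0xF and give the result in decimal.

v = 0101101010110000
Shift right by 8: 01011010
Mask low 4 bits: 1010 = 10

10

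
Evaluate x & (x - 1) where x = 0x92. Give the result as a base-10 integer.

144

x = 10010010 = 146
x - 1 = 10010001
AND   = 10010000 = 144
(x & (x - 1) clears the lowest set bit of x.)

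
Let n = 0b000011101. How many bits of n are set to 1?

4

n = 11101
Count the 1s: 1 + 1 + 1 + 1 = 4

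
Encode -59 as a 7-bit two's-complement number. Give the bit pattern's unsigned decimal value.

59 in 7 bits: 0111011
Invert: 1000100
Add 1:  1000101 = 69
(Check: 2^7 - 59 = 128 - 59 = 69.)

69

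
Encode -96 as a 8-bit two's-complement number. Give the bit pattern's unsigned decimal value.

160

96 in 8 bits: 01100000
Invert: 10011111
Add 1:  10100000 = 160
(Check: 2^8 - 96 = 256 - 96 = 160.)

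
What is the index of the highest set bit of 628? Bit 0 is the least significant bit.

9

628 = 1001110100
The topmost 1 is at position 9 (since 2^9 = 512 ≤ 628 < 1024).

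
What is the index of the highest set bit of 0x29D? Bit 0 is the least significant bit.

0x29D = 1010011101
The topmost 1 is at position 9 (since 2^9 = 512 ≤ 669 < 1024).

9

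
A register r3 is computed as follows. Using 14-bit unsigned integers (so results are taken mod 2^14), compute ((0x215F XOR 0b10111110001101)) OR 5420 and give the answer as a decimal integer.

8190

0x215F = 10000101011111
0b10111110001101 = 10111110001101
→ XOR → 00111011010010 = 3794
5420 = 01010100101100
→ OR → 01111111111110 = 8190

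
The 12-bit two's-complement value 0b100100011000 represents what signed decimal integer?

pattern = 100100011000 (MSB is 1 ⇒ negative)
Invert: 011011100111, add 1 → 011011101000 = 1768, so the value is -1768.
(Equivalently: 2328 - 2^12 = 2328 - 4096 = -1768.)

-1768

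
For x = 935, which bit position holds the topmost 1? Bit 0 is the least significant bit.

935 = 1110100111
The topmost 1 is at position 9 (since 2^9 = 512 ≤ 935 < 1024).

9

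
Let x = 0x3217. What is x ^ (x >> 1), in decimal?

x = 11001000010111 = 12823
x>>1 = 01100100001011
XOR  = 10101100011100 = 11036
(x ^ (x >> 1) gives the standard binary-reflected Gray code of x.)

11036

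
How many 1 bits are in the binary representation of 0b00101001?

3

n = 101001
Count the 1s: 1 + 1 + 1 = 3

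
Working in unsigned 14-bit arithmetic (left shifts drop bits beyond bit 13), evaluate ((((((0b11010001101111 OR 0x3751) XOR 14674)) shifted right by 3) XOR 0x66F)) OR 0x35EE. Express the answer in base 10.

14318

0b11010001101111 = 11010001101111
0x3751 = 11011101010001
→ OR → 11011101111111 = 14207
14674 = 11100101010010
→ XOR → 00111000101101 = 3629
→ shifted right by 3 → 00000111000101 = 453
0x66F = 00011001101111
→ XOR → 00011110101010 = 1962
0x35EE = 11010111101110
→ OR → 11011111101110 = 14318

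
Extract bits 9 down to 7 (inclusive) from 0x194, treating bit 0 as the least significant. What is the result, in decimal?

3

v = 00110010100
Shift right by 7: 0011
Mask low 3 bits: 011 = 3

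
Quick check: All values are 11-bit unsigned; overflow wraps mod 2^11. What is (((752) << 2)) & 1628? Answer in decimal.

576

752 = 01011110000
→ << 2 (mod 2^11) → 01111000000 = 960
1628 = 11001011100
→ & → 01001000000 = 576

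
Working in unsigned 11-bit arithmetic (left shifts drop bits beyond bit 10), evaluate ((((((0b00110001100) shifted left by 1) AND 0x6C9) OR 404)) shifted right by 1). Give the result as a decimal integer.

0b00110001100 = 00110001100
→ shifted left by 1 (mod 2^11) → 01100011000 = 792
0x6C9 = 11011001001
→ AND → 01000001000 = 520
404 = 00110010100
→ OR → 01110011100 = 924
→ shifted right by 1 → 00111001110 = 462

462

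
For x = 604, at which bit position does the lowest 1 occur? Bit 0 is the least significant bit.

2

604 = 1001011100
Trailing zeros: 2, so the lowest set bit is bit 2 (value 4).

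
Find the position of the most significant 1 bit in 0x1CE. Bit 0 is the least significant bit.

0x1CE = 111001110
The topmost 1 is at position 8 (since 2^8 = 256 ≤ 462 < 512).

8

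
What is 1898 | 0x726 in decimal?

1898 = 11101101010
0x726 = 11100100110
 OR → 11101101110 = 1902

1902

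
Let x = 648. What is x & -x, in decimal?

8

x = 1010001000 = 648
-x (two's complement) = …0101111000
AND   = 0000001000 = 8
(x & -x isolates the lowest set bit of x.)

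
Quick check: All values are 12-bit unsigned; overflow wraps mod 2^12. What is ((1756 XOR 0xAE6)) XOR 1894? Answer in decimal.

1756 = 011011011100
0xAE6 = 101011100110
→ XOR → 110000111010 = 3130
1894 = 011101100110
→ XOR → 101101011100 = 2908

2908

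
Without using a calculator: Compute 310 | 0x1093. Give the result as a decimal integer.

310 = 0000100110110
0x1093 = 1000010010011
 OR → 1000110110111 = 4535

4535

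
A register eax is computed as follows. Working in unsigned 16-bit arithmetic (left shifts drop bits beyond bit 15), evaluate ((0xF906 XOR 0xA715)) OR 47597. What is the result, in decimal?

0xF906 = 1111100100000110
0xA715 = 1010011100010101
→ XOR → 0101111000010011 = 24083
47597 = 1011100111101101
→ OR → 1111111111111111 = 65535

65535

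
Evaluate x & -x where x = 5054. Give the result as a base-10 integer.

x = 1001110111110 = 5054
-x (two's complement) = …0110001000010
AND   = 0000000000010 = 2
(x & -x isolates the lowest set bit of x.)

2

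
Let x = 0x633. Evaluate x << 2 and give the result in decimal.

6348

0x633 = 0011000110011
shift left by 2 → 1100011001100 = 6348
(equivalently, 1587 × 2^2 = 1587 × 4)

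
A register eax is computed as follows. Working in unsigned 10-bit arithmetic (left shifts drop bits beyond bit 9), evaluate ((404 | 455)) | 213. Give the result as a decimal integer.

404 = 0110010100
455 = 0111000111
→ | → 0111010111 = 471
213 = 0011010101
→ | → 0111010111 = 471

471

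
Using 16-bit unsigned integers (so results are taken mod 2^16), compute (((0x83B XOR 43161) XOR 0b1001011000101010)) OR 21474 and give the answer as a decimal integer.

30698

0x83B = 0000100000111011
43161 = 1010100010011001
→ XOR → 1010000010100010 = 41122
0b1001011000101010 = 1001011000101010
→ XOR → 0011011010001000 = 13960
21474 = 0101001111100010
→ OR → 0111011111101010 = 30698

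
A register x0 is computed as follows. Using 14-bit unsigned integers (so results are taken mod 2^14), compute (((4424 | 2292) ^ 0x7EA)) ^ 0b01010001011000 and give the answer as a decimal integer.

4424 = 01000101001000
2292 = 00100011110100
→ | → 01100111111100 = 6652
0x7EA = 00011111101010
→ ^ → 01111000010110 = 7702
0b01010001011000 = 01010001011000
→ ^ → 00101001001110 = 2638

2638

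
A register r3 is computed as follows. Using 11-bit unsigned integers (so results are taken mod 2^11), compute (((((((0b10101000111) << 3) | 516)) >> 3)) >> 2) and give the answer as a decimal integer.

17

0b10101000111 = 10101000111
→ << 3 (mod 2^11) → 01000111000 = 568
516 = 01000000100
→ | → 01000111100 = 572
→ >> 3 → 00001000111 = 71
→ >> 2 → 00000010001 = 17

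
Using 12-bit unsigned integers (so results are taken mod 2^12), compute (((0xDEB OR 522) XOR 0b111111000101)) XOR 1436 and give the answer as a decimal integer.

1458

0xDEB = 110111101011
522 = 001000001010
→ OR → 111111101011 = 4075
0b111111000101 = 111111000101
→ XOR → 000000101110 = 46
1436 = 010110011100
→ XOR → 010110110010 = 1458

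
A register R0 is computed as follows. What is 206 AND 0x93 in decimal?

130

206 = 11001110
0x93 = 10010011
AND → 10000010 = 130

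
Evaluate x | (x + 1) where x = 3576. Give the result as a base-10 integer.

3577

x = 110111111000 = 3576
x + 1 = 110111111001
OR    = 110111111001 = 3577
(x | (x + 1) sets the lowest cleared bit.)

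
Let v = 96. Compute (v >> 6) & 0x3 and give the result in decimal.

1

v = 001100000
Shift right by 6: 001
Mask low 2 bits: 01 = 1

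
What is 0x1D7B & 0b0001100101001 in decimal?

297

0x1D7B = 1110101111011
b = 0001100101001
AND → 0000100101001 = 297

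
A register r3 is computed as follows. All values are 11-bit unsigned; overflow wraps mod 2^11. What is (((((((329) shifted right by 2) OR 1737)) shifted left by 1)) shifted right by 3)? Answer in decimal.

182

329 = 00101001001
→ shifted right by 2 → 00001010010 = 82
1737 = 11011001001
→ OR → 11011011011 = 1755
→ shifted left by 1 (mod 2^11) → 10110110110 = 1462
→ shifted right by 3 → 00010110110 = 182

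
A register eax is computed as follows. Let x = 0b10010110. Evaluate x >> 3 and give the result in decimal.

18

x = 10010110
shift right by 3 → 00010010 = 18
(equivalently, floor(150 / 8))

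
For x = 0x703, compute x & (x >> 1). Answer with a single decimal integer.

769

x = 11100000011 = 1795
x>>1 = 01110000001
AND  = 01100000001 = 769
(x & (x >> 1) has a 1 wherever x has two consecutive 1 bits.)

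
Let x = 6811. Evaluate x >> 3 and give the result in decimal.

851

6811 = 1101010011011
shift right by 3 → 0001101010011 = 851
(equivalently, floor(6811 / 8))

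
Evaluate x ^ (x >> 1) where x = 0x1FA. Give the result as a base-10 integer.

x = 111111010 = 506
x>>1 = 011111101
XOR  = 100000111 = 263
(x ^ (x >> 1) gives the standard binary-reflected Gray code of x.)

263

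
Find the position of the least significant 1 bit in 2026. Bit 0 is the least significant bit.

2026 = 11111101010
Trailing zeros: 1, so the lowest set bit is bit 1 (value 2).

1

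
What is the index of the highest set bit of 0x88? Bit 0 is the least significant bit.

0x88 = 10001000
The topmost 1 is at position 7 (since 2^7 = 128 ≤ 136 < 256).

7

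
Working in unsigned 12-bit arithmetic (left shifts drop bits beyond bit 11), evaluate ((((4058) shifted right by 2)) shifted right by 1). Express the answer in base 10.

4058 = 111111011010
→ shifted right by 2 → 001111110110 = 1014
→ shifted right by 1 → 000111111011 = 507

507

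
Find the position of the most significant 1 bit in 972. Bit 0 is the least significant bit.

972 = 1111001100
The topmost 1 is at position 9 (since 2^9 = 512 ≤ 972 < 1024).

9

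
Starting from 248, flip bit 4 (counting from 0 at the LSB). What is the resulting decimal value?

x = 11111000
bit 4 is currently 1; toggle it via x ^ (1 << 4) = x ^ 16
→ 11101000 = 232

232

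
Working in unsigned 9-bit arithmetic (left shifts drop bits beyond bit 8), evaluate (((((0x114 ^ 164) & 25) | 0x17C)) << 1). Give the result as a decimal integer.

0x114 = 100010100
164 = 010100100
→ ^ → 110110000 = 432
25 = 000011001
→ & → 000010000 = 16
0x17C = 101111100
→ | → 101111100 = 380
→ << 1 (mod 2^9) → 011111000 = 248

248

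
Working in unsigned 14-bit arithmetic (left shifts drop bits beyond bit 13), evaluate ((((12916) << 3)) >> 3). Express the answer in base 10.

12916 = 11001001110100
→ << 3 (mod 2^14) → 01001110100000 = 5024
→ >> 3 → 00001001110100 = 628

628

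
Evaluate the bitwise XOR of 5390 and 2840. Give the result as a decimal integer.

5390 = 1010100001110
2840 = 0101100011000
XOR → 1111000010110 = 7702

7702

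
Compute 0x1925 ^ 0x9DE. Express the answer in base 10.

4347

0x1925 = 1100100100101
0x9DE = 0100111011110
XOR → 1000011111011 = 4347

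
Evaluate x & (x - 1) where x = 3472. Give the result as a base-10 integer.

3456

x = 110110010000 = 3472
x - 1 = 110110001111
AND   = 110110000000 = 3456
(x & (x - 1) clears the lowest set bit of x.)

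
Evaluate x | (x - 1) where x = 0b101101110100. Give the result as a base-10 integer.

2935

x = 101101110100 = 2932
x - 1 = 101101110011
OR    = 101101110111 = 2935
(x | (x - 1) sets all bits below the lowest set bit.)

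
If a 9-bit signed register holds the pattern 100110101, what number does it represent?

-203

pattern = 100110101 (MSB is 1 ⇒ negative)
Invert: 011001010, add 1 → 011001011 = 203, so the value is -203.
(Equivalently: 309 - 2^9 = 309 - 512 = -203.)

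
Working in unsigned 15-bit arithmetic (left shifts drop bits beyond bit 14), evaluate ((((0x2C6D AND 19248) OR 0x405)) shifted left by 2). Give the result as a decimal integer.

12436

0x2C6D = 010110001101101
19248 = 100101100110000
→ AND → 000100000100000 = 2080
0x405 = 000010000000101
→ OR → 000110000100101 = 3109
→ shifted left by 2 (mod 2^15) → 011000010010100 = 12436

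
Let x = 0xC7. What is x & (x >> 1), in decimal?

67

x = 11000111 = 199
x>>1 = 01100011
AND  = 01000011 = 67
(x & (x >> 1) has a 1 wherever x has two consecutive 1 bits.)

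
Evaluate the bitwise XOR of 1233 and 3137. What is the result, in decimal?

1233 = 010011010001
3137 = 110001000001
XOR → 100010010000 = 2192

2192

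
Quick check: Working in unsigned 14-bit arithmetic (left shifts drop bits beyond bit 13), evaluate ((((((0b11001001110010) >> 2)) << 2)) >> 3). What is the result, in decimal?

1614

0b11001001110010 = 11001001110010
→ >> 2 → 00110010011100 = 3228
→ << 2 (mod 2^14) → 11001001110000 = 12912
→ >> 3 → 00011001001110 = 1614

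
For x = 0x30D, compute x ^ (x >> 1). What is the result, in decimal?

x = 1100001101 = 781
x>>1 = 0110000110
XOR  = 1010001011 = 651
(x ^ (x >> 1) gives the standard binary-reflected Gray code of x.)

651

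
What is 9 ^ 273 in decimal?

280

9 = 000001001
273 = 100010001
XOR → 100011000 = 280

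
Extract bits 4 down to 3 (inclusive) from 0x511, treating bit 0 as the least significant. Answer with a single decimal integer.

2

v = 10100010001
Shift right by 3: 10100010
Mask low 2 bits: 10 = 2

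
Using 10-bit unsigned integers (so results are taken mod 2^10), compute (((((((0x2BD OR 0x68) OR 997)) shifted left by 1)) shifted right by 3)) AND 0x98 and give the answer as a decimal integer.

0x2BD = 1010111101
0x68 = 0001101000
→ OR → 1011111101 = 765
997 = 1111100101
→ OR → 1111111101 = 1021
→ shifted left by 1 (mod 2^10) → 1111111010 = 1018
→ shifted right by 3 → 0001111111 = 127
0x98 = 0010011000
→ AND → 0000011000 = 24

24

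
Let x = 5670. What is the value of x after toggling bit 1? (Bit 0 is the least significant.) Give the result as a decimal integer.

5668

x = 01011000100110
bit 1 is currently 1; toggle it via x ^ (1 << 1) = x ^ 2
→ 01011000100100 = 5668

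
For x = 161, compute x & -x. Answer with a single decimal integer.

1

x = 10100001 = 161
-x (two's complement) = …01011111
AND   = 00000001 = 1
(x & -x isolates the lowest set bit of x.)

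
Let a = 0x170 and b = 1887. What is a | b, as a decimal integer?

0x170 = 00101110000
1887 = 11101011111
 OR → 11101111111 = 1919

1919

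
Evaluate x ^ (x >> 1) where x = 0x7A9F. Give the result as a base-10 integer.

x = 111101010011111 = 31391
x>>1 = 011110101001111
XOR  = 100011111010000 = 18384
(x ^ (x >> 1) gives the standard binary-reflected Gray code of x.)

18384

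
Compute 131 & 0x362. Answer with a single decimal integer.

131 = 0010000011
0x362 = 1101100010
AND → 0000000010 = 2

2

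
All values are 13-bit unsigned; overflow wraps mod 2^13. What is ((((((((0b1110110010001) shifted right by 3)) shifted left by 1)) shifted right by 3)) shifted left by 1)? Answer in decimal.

472

0b1110110010001 = 1110110010001
→ shifted right by 3 → 0001110110010 = 946
→ shifted left by 1 (mod 2^13) → 0011101100100 = 1892
→ shifted right by 3 → 0000011101100 = 236
→ shifted left by 1 (mod 2^13) → 0000111011000 = 472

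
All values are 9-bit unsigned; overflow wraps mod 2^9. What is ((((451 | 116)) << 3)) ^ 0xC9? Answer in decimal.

451 = 111000011
116 = 001110100
→ | → 111110111 = 503
→ << 3 (mod 2^9) → 110111000 = 440
0xC9 = 011001001
→ ^ → 101110001 = 369

369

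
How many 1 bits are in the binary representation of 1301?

5

1301 = 10100010101
Count the 1s: 1 + 1 + 1 + 1 + 1 = 5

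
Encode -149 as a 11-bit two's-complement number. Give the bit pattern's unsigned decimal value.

149 in 11 bits: 00010010101
Invert: 11101101010
Add 1:  11101101011 = 1899
(Check: 2^11 - 149 = 2048 - 149 = 1899.)

1899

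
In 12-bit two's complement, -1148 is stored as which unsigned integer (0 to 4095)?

2948

1148 in 12 bits: 010001111100
Invert: 101110000011
Add 1:  101110000100 = 2948
(Check: 2^12 - 1148 = 4096 - 1148 = 2948.)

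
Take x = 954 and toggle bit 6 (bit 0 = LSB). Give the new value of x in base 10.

1018

x = 1110111010
bit 6 is currently 0; toggle it via x ^ (1 << 6) = x ^ 64
→ 1111111010 = 1018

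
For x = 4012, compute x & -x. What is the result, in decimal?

4

x = 111110101100 = 4012
-x (two's complement) = …000001010100
AND   = 000000000100 = 4
(x & -x isolates the lowest set bit of x.)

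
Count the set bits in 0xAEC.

7

0xAEC = 101011101100
Count the 1s: 1 + 1 + 1 + 1 + 1 + 1 + 1 = 7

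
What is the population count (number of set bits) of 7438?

7438 = 1110100001110
Count the 1s: 1 + 1 + 1 + 1 + 1 + 1 + 1 = 7

7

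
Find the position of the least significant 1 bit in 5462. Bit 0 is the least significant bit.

5462 = 1010101010110
Trailing zeros: 1, so the lowest set bit is bit 1 (value 2).

1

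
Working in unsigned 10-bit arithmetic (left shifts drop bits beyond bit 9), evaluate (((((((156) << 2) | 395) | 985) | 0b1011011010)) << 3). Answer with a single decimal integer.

156 = 0010011100
→ << 2 (mod 2^10) → 1001110000 = 624
395 = 0110001011
→ | → 1111111011 = 1019
985 = 1111011001
→ | → 1111111011 = 1019
0b1011011010 = 1011011010
→ | → 1111111011 = 1019
→ << 3 (mod 2^10) → 1111011000 = 984

984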